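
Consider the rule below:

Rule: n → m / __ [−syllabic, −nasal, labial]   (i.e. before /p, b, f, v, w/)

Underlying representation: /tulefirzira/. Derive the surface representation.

No segment of /tulefirzira/ meets the structural description of the rule, so the form surfaces unchanged.

tulefirzira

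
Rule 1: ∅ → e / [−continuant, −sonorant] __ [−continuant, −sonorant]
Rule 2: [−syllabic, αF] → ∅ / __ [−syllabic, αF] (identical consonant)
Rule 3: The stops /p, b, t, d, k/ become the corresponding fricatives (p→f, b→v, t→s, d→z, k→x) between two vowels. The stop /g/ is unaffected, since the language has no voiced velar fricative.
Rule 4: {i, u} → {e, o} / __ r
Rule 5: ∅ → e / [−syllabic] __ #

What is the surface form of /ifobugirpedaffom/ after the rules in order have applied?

Rule 1 (stop-cluster e-epenthesis): no segment meets the environment; /ifobugirpedaffom/ is unchanged.
Rule 2 (degemination): /ff/ is a geminate; the first /f/ deletes. /ifobugirpedaffom/ → ifobugirpedafom.
Rule 3 (intervocalic spirantization): /b/ is a stop between vowels /o/ and /u/, so it spirantizes to the fricative [v]. /d/ is a stop between vowels /e/ and /a/, so it spirantizes to the fricative [z]. /ifobugirpedafom/ → ifovugirpezafom.
Rule 4 (pre-rhotic lowering): /i/ is a high vowel immediately before /r/, so it lowers to [e]. /ifovugirpezafom/ → ifovugerpezafom.
Rule 5 (final e-epenthesis): the form ends in the consonant /m/, so [e] is inserted word-finally. /ifovugerpezafom/ → ifovugerpezafome.

ifovugerpezafome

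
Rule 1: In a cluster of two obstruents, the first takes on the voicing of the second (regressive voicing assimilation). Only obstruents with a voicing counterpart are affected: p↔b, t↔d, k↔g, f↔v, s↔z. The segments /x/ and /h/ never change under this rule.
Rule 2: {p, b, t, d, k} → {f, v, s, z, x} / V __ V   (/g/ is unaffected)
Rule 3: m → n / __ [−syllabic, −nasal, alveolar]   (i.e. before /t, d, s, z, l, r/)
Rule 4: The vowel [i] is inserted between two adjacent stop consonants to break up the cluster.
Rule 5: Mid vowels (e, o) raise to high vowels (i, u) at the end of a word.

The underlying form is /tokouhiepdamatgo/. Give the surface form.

toxouhiebidamadigu

Rule 1 (regressive voicing assimilation): /p/ precedes the voiced obstruent /d/, so it voices to [b] by assimilation. /t/ precedes the voiced obstruent /g/, so it voices to [d] by assimilation. /tokouhiepdamatgo/ → tokouhiebdamadgo.
Rule 2 (intervocalic spirantization): /k/ is a stop between vowels /o/ and /o/, so it spirantizes to the fricative [x]. /tokouhiebdamadgo/ → toxouhiebdamadgo.
Rule 3 (nasal place assimilation): no segment meets the environment; /toxouhiebdamadgo/ is unchanged.
Rule 4 (stop-cluster i-epenthesis): /b/ and /d/ form a stop–stop cluster, so [i] is inserted between them. /d/ and /g/ form a stop–stop cluster, so [i] is inserted between them. /toxouhiebdamadgo/ → toxouhiebidamadigo.
Rule 5 (final vowel raising): /o/ is a mid vowel in word-final position, so it raises to [u]. /toxouhiebidamadigo/ → toxouhiebidamadigu.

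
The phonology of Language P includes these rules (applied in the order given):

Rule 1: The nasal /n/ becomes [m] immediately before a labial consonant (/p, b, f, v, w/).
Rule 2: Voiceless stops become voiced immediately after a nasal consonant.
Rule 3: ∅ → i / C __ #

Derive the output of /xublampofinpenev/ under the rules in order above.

xublambofimbenevi

Rule 1 (nasal place assimilation): /n/ precedes the labial consonant /p/, so it assimilates in place to [m]. /xublampofinpenev/ → xublampofimpenev.
Rule 2 (post-nasal voicing): /p/ is a voiceless stop immediately after the nasal /m/, so it voices to [b]. /p/ is a voiceless stop immediately after the nasal /m/, so it voices to [b]. /xublampofimpenev/ → xublambofimbenev.
Rule 3 (final i-epenthesis): the form ends in the consonant /v/, so [i] is inserted word-finally. /xublambofimbenev/ → xublambofimbenevi.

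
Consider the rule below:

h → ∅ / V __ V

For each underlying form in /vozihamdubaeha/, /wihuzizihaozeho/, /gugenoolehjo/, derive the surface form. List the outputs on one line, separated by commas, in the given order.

/vozihamdubaeha/: /h/ occurs between vowels /i/ and /a/, so it deletes. /h/ occurs between vowels /e/ and /a/, so it deletes. → [voziamdubaea].
/wihuzizihaozeho/: /h/ occurs between vowels /i/ and /u/, so it deletes. /h/ occurs between vowels /i/ and /a/, so it deletes. /h/ occurs between vowels /e/ and /o/, so it deletes. → [wiuziziaozeo].
/gugenoolehjo/: the rule's environment is not met; surfaces unchanged as [gugenoolehjo].

voziamdubaea, wiuziziaozeo, gugenoolehjo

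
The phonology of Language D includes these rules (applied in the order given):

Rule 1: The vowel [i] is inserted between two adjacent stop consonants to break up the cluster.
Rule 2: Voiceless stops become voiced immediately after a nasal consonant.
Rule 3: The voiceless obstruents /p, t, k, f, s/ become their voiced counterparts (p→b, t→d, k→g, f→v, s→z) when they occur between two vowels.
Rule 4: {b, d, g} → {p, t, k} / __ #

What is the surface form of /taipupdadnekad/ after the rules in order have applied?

taibubidadnegat

Rule 1 (stop-cluster i-epenthesis): /p/ and /d/ form a stop–stop cluster, so [i] is inserted between them. /taipupdadnekad/ → taipupidadnekad.
Rule 2 (post-nasal voicing): no segment meets the environment; /taipupidadnekad/ is unchanged.
Rule 3 (intervocalic voicing): /p/ is a voiceless obstruent between vowels /i/ and /u/, so it voices to [b]. /p/ is a voiceless obstruent between vowels /u/ and /i/, so it voices to [b]. /k/ is a voiceless obstruent between vowels /e/ and /a/, so it voices to [g]. /taipupidadnekad/ → taibubidadnegad.
Rule 4 (final devoicing): /d/ is a voiced stop in word-final position, so it devoices to [t]. /taibubidadnegad/ → taibubidadnegat.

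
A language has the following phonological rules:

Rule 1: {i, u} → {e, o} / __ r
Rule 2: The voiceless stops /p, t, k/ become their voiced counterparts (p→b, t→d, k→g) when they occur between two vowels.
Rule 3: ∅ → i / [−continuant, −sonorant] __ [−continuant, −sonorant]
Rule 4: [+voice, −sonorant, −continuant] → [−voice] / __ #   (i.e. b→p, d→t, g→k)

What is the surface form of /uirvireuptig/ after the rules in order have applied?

uervereupitik

Rule 1 (pre-rhotic lowering): /i/ is a high vowel immediately before /r/, so it lowers to [e]. /i/ is a high vowel immediately before /r/, so it lowers to [e]. /uirvireuptig/ → uervereuptig.
Rule 2 (intervocalic voicing): no segment meets the environment; /uervereuptig/ is unchanged.
Rule 3 (stop-cluster i-epenthesis): /p/ and /t/ form a stop–stop cluster, so [i] is inserted between them. /uervereuptig/ → uervereupitig.
Rule 4 (final devoicing): /g/ is a voiced stop in word-final position, so it devoices to [k]. /uervereupitig/ → uervereupitik.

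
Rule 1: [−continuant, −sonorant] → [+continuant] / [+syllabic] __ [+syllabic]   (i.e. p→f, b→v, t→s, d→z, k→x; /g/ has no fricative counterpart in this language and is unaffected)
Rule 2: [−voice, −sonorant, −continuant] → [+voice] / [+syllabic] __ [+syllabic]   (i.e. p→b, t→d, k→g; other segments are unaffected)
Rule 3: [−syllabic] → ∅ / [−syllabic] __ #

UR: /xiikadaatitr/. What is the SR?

Rule 1 (intervocalic spirantization): /k/ is a stop between vowels /i/ and /a/, so it spirantizes to the fricative [x]. /d/ is a stop between vowels /a/ and /a/, so it spirantizes to the fricative [z]. /t/ is a stop between vowels /a/ and /i/, so it spirantizes to the fricative [s]. /xiikadaatitr/ → xiixazaasitr.
Rule 2 (intervocalic voicing): no segment meets the environment; /xiixazaasitr/ is unchanged.
Rule 3 (final cluster simplification): /r/ is the second consonant of a word-final cluster /tr/, so it deletes. /xiixazaasitr/ → xiixazaasit.

xiixazaasit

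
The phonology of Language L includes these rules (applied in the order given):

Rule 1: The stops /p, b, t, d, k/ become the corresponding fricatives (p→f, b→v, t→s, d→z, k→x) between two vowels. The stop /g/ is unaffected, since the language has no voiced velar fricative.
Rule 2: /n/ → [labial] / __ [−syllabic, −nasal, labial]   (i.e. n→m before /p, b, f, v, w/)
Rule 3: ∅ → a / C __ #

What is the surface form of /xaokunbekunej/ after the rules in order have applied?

xaoxumbexuneja

Rule 1 (intervocalic spirantization): /k/ is a stop between vowels /o/ and /u/, so it spirantizes to the fricative [x]. /k/ is a stop between vowels /e/ and /u/, so it spirantizes to the fricative [x]. /xaokunbekunej/ → xaoxunbexunej.
Rule 2 (nasal place assimilation): /n/ precedes the labial consonant /b/, so it assimilates in place to [m]. /xaoxunbexunej/ → xaoxumbexunej.
Rule 3 (final a-epenthesis): the form ends in the consonant /j/, so [a] is inserted word-finally. /xaoxumbexunej/ → xaoxumbexuneja.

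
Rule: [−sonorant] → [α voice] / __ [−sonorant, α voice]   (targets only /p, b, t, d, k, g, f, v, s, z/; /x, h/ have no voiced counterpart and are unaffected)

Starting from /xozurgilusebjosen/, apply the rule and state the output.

xozurgilusebjosen

No segment of /xozurgilusebjosen/ meets the structural description of the rule, so the form surfaces unchanged.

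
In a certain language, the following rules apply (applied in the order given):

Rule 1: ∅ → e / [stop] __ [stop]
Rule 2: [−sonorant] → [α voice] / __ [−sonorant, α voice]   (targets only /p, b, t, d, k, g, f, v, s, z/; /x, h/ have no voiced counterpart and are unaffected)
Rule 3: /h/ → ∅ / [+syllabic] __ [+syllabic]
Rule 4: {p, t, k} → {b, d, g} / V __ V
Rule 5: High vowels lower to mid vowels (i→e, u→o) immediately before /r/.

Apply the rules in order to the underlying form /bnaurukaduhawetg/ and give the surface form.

bnaorugaduawedeg

Rule 1 (stop-cluster e-epenthesis): /t/ and /g/ form a stop–stop cluster, so [e] is inserted between them. /bnaurukaduhawetg/ → bnaurukaduhaweteg.
Rule 2 (regressive voicing assimilation): no segment meets the environment; /bnaurukaduhaweteg/ is unchanged.
Rule 3 (intervocalic h-deletion): /h/ occurs between vowels /u/ and /a/, so it deletes. /bnaurukaduhaweteg/ → bnaurukaduaweteg.
Rule 4 (intervocalic voicing): /k/ is a voiceless stop between vowels /u/ and /a/, so it voices to [g]. /t/ is a voiceless stop between vowels /e/ and /e/, so it voices to [d]. /bnaurukaduaweteg/ → bnaurugaduawedeg.
Rule 5 (pre-rhotic lowering): /u/ is a high vowel immediately before /r/, so it lowers to [o]. /bnaurugaduawedeg/ → bnaorugaduawedeg.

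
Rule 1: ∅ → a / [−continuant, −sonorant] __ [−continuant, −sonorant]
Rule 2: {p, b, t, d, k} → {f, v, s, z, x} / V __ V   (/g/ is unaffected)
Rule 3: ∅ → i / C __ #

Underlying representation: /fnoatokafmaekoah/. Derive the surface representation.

Rule 1 (stop-cluster a-epenthesis): no segment meets the environment; /fnoatokafmaekoah/ is unchanged.
Rule 2 (intervocalic spirantization): /t/ is a stop between vowels /a/ and /o/, so it spirantizes to the fricative [s]. /k/ is a stop between vowels /o/ and /a/, so it spirantizes to the fricative [x]. /k/ is a stop between vowels /e/ and /o/, so it spirantizes to the fricative [x]. /fnoatokafmaekoah/ → fnoasoxafmaexoah.
Rule 3 (final i-epenthesis): the form ends in the consonant /h/, so [i] is inserted word-finally. /fnoasoxafmaexoah/ → fnoasoxafmaexoahi.

fnoasoxafmaexoahi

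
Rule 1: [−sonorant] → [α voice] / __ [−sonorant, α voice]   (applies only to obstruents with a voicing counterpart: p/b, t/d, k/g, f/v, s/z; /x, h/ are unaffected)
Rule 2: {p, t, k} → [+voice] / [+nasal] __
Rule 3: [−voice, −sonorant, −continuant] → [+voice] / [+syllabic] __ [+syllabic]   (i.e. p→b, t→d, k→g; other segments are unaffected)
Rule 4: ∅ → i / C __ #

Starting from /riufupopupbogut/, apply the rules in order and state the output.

riufubobubboguti

Rule 1 (regressive voicing assimilation): /p/ precedes the voiced obstruent /b/, so it voices to [b] by assimilation. /riufupopupbogut/ → riufupopubbogut.
Rule 2 (post-nasal voicing): no segment meets the environment; /riufupopubbogut/ is unchanged.
Rule 3 (intervocalic voicing): /p/ is a voiceless stop between vowels /u/ and /o/, so it voices to [b]. /p/ is a voiceless stop between vowels /o/ and /u/, so it voices to [b]. /riufupopubbogut/ → riufubobubbogut.
Rule 4 (final i-epenthesis): the form ends in the consonant /t/, so [i] is inserted word-finally. /riufubobubbogut/ → riufubobubboguti.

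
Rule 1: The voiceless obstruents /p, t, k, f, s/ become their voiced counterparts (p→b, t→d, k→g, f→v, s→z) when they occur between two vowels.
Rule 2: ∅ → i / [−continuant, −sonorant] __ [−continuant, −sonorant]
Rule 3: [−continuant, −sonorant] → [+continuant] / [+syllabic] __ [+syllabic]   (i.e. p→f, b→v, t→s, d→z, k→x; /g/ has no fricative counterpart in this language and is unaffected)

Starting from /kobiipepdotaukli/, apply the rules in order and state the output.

Rule 1 (intervocalic voicing): /p/ is a voiceless obstruent between vowels /i/ and /e/, so it voices to [b]. /t/ is a voiceless obstruent between vowels /o/ and /a/, so it voices to [d]. /kobiipepdotaukli/ → kobiibepdodaukli.
Rule 2 (stop-cluster i-epenthesis): /p/ and /d/ form a stop–stop cluster, so [i] is inserted between them. /kobiibepdodaukli/ → kobiibepidodaukli.
Rule 3 (intervocalic spirantization): /b/ is a stop between vowels /o/ and /i/, so it spirantizes to the fricative [v]. /b/ is a stop between vowels /i/ and /e/, so it spirantizes to the fricative [v]. /p/ is a stop between vowels /e/ and /i/, so it spirantizes to the fricative [f]. /d/ is a stop between vowels /i/ and /o/, so it spirantizes to the fricative [z]. /d/ is a stop between vowels /o/ and /a/, so it spirantizes to the fricative [z]. /kobiibepidodaukli/ → koviivefizozaukli.

koviivefizozaukli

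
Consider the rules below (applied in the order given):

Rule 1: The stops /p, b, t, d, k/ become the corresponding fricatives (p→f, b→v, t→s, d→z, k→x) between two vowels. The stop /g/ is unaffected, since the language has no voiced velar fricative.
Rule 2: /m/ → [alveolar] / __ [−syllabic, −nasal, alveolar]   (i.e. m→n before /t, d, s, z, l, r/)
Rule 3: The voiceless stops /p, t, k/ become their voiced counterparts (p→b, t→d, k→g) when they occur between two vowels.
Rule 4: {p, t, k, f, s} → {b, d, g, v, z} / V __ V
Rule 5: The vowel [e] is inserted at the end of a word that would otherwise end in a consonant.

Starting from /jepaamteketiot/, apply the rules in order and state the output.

jevaantexeziote

Rule 1 (intervocalic spirantization): /p/ is a stop between vowels /e/ and /a/, so it spirantizes to the fricative [f]. /k/ is a stop between vowels /e/ and /e/, so it spirantizes to the fricative [x]. /t/ is a stop between vowels /e/ and /i/, so it spirantizes to the fricative [s]. /jepaamteketiot/ → jefaamtexesiot.
Rule 2 (nasal place assimilation): /m/ precedes the alveolar consonant /t/, so it assimilates in place to [n]. /jefaamtexesiot/ → jefaantexesiot.
Rule 3 (intervocalic voicing): no segment meets the environment; /jefaantexesiot/ is unchanged.
Rule 4 (intervocalic voicing): /f/ is a voiceless obstruent between vowels /e/ and /a/, so it voices to [v]. /s/ is a voiceless obstruent between vowels /e/ and /i/, so it voices to [z]. /jefaantexesiot/ → jevaantexeziot.
Rule 5 (final e-epenthesis): the form ends in the consonant /t/, so [e] is inserted word-finally. /jevaantexeziot/ → jevaantexeziote.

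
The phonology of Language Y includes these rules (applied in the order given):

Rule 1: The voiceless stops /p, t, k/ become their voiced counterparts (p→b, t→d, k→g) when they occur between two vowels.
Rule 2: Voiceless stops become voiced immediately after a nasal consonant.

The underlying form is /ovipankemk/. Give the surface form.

ovibangemg

Rule 1 (intervocalic voicing): /p/ is a voiceless stop between vowels /i/ and /a/, so it voices to [b]. /ovipankemk/ → ovibankemk.
Rule 2 (post-nasal voicing): /k/ is a voiceless stop immediately after the nasal /n/, so it voices to [g]. /k/ is a voiceless stop immediately after the nasal /m/, so it voices to [g]. /ovibankemk/ → ovibangemg.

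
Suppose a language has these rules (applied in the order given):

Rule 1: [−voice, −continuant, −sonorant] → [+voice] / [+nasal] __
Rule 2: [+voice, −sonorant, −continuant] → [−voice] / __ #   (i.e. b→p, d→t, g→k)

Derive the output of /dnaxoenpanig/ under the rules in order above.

dnaxoenbanik

Rule 1 (post-nasal voicing): /p/ is a voiceless stop immediately after the nasal /n/, so it voices to [b]. /dnaxoenpanig/ → dnaxoenbanig.
Rule 2 (final devoicing): /g/ is a voiced stop in word-final position, so it devoices to [k]. /dnaxoenbanig/ → dnaxoenbanik.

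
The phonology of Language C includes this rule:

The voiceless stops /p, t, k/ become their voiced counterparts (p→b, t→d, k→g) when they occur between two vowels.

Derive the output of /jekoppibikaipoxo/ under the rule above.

jegoppibigaiboxo

Scanning /jekoppibikaipoxo/: /k/ is a voiceless stop between vowels /e/ and /o/, so it voices to [g]; /p/ at position 5 is not in the conditioning environment; /p/ at position 6 is not in the conditioning environment; /k/ is a voiceless stop between vowels /i/ and /a/, so it voices to [g]; /p/ is a voiceless stop between vowels /i/ and /o/, so it voices to [b].
Result: [jegoppibigaiboxo].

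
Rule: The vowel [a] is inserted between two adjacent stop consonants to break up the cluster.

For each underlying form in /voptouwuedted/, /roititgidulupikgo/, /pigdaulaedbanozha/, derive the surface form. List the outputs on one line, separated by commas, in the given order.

/voptouwuedted/: /p/ and /t/ form a stop–stop cluster, so [a] is inserted between them. /d/ and /t/ form a stop–stop cluster, so [a] is inserted between them. → [vopatouwuedated].
/roititgidulupikgo/: /t/ and /g/ form a stop–stop cluster, so [a] is inserted between them. /k/ and /g/ form a stop–stop cluster, so [a] is inserted between them. → [roititagidulupikago].
/pigdaulaedbanozha/: /g/ and /d/ form a stop–stop cluster, so [a] is inserted between them. /d/ and /b/ form a stop–stop cluster, so [a] is inserted between them. → [pigadaulaedabanozha].

vopatouwuedated, roititagidulupikago, pigadaulaedabanozha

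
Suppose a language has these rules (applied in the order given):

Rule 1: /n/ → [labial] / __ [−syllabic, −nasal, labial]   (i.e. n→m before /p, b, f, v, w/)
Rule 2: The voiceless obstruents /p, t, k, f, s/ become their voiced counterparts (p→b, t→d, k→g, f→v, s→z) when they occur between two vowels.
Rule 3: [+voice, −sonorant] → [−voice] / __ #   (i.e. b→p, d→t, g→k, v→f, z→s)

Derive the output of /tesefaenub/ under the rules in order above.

Rule 1 (nasal place assimilation): no segment meets the environment; /tesefaenub/ is unchanged.
Rule 2 (intervocalic voicing): /s/ is a voiceless obstruent between vowels /e/ and /e/, so it voices to [z]. /f/ is a voiceless obstruent between vowels /e/ and /a/, so it voices to [v]. /tesefaenub/ → tezevaenub.
Rule 3 (final devoicing): /b/ is a voiced obstruent in word-final position, so it devoices to [p]. /tezevaenub/ → tezevaenup.

tezevaenup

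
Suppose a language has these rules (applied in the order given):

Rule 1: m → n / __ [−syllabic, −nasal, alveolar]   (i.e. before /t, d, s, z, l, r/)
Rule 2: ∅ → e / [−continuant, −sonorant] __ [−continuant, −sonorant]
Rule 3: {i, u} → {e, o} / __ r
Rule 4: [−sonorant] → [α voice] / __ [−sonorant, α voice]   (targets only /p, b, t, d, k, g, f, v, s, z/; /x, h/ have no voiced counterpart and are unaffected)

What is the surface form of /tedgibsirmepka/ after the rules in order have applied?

Rule 1 (nasal place assimilation): no segment meets the environment; /tedgibsirmepka/ is unchanged.
Rule 2 (stop-cluster e-epenthesis): /d/ and /g/ form a stop–stop cluster, so [e] is inserted between them. /p/ and /k/ form a stop–stop cluster, so [e] is inserted between them. /tedgibsirmepka/ → tedegibsirmepeka.
Rule 3 (pre-rhotic lowering): /i/ is a high vowel immediately before /r/, so it lowers to [e]. /tedegibsirmepeka/ → tedegibsermepeka.
Rule 4 (regressive voicing assimilation): /b/ precedes the voiceless obstruent /s/, so it devoices to [p] by assimilation. /tedegibsermepeka/ → tedegipsermepeka.

tedegipsermepeka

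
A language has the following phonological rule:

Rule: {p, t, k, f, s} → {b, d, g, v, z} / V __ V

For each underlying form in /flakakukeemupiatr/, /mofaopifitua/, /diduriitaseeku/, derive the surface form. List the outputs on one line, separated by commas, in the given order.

/flakakukeemupiatr/: /k/ is a voiceless obstruent between vowels /a/ and /a/, so it voices to [g]. /k/ is a voiceless obstruent between vowels /a/ and /u/, so it voices to [g]. /k/ is a voiceless obstruent between vowels /u/ and /e/, so it voices to [g]. /p/ is a voiceless obstruent between vowels /u/ and /i/, so it voices to [b]. → [flagagugeemubiatr].
/mofaopifitua/: /f/ is a voiceless obstruent between vowels /o/ and /a/, so it voices to [v]. /p/ is a voiceless obstruent between vowels /o/ and /i/, so it voices to [b]. /f/ is a voiceless obstruent between vowels /i/ and /i/, so it voices to [v]. /t/ is a voiceless obstruent between vowels /i/ and /u/, so it voices to [d]. → [movaobividua].
/diduriitaseeku/: /t/ is a voiceless obstruent between vowels /i/ and /a/, so it voices to [d]. /s/ is a voiceless obstruent between vowels /a/ and /e/, so it voices to [z]. /k/ is a voiceless obstruent between vowels /e/ and /u/, so it voices to [g]. → [diduriidazeegu].

flagagugeemubiatr, movaobividua, diduriidazeegu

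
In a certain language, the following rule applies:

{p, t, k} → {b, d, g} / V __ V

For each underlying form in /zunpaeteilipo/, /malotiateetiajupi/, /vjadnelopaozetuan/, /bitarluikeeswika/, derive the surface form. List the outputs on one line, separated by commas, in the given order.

/zunpaeteilipo/: /t/ is a voiceless stop between vowels /e/ and /e/, so it voices to [d]. /p/ is a voiceless stop between vowels /i/ and /o/, so it voices to [b]. → [zunpaedeilibo].
/malotiateetiajupi/: /t/ is a voiceless stop between vowels /o/ and /i/, so it voices to [d]. /t/ is a voiceless stop between vowels /a/ and /e/, so it voices to [d]. /t/ is a voiceless stop between vowels /e/ and /i/, so it voices to [d]. /p/ is a voiceless stop between vowels /u/ and /i/, so it voices to [b]. → [malodiadeediajubi].
/vjadnelopaozetuan/: /p/ is a voiceless stop between vowels /o/ and /a/, so it voices to [b]. /t/ is a voiceless stop between vowels /e/ and /u/, so it voices to [d]. → [vjadnelobaozeduan].
/bitarluikeeswika/: /t/ is a voiceless stop between vowels /i/ and /a/, so it voices to [d]. /k/ is a voiceless stop between vowels /i/ and /e/, so it voices to [g]. /k/ is a voiceless stop between vowels /i/ and /a/, so it voices to [g]. → [bidarluigeeswiga].

zunpaedeilibo, malodiadeediajubi, vjadnelobaozeduan, bidarluigeeswiga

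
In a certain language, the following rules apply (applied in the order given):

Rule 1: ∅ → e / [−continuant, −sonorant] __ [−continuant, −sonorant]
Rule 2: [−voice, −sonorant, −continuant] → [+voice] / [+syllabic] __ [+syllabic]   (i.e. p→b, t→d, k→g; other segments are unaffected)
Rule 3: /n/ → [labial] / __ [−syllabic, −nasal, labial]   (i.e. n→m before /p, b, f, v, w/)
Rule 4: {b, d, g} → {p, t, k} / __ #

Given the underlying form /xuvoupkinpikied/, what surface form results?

Rule 1 (stop-cluster e-epenthesis): /p/ and /k/ form a stop–stop cluster, so [e] is inserted between them. /xuvoupkinpikied/ → xuvoupekinpikied.
Rule 2 (intervocalic voicing): /p/ is a voiceless stop between vowels /u/ and /e/, so it voices to [b]. /k/ is a voiceless stop between vowels /e/ and /i/, so it voices to [g]. /k/ is a voiceless stop between vowels /i/ and /i/, so it voices to [g]. /xuvoupekinpikied/ → xuvoubeginpigied.
Rule 3 (nasal place assimilation): /n/ precedes the labial consonant /p/, so it assimilates in place to [m]. /xuvoubeginpigied/ → xuvoubegimpigied.
Rule 4 (final devoicing): /d/ is a voiced stop in word-final position, so it devoices to [t]. /xuvoubegimpigied/ → xuvoubegimpigiet.

xuvoubegimpigiet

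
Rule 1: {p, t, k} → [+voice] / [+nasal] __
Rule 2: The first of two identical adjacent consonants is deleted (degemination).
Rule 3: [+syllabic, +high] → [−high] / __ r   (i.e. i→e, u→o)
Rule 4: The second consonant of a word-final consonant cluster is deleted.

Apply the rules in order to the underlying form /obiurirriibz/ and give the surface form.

obioreriib

Rule 1 (post-nasal voicing): no segment meets the environment; /obiurirriibz/ is unchanged.
Rule 2 (degemination): /rr/ is a geminate; the first /r/ deletes. /obiurirriibz/ → obiuririibz.
Rule 3 (pre-rhotic lowering): /u/ is a high vowel immediately before /r/, so it lowers to [o]. /i/ is a high vowel immediately before /r/, so it lowers to [e]. /obiuririibz/ → obioreriibz.
Rule 4 (final cluster simplification): /z/ is the second consonant of a word-final cluster /bz/, so it deletes. /obioreriibz/ → obioreriib.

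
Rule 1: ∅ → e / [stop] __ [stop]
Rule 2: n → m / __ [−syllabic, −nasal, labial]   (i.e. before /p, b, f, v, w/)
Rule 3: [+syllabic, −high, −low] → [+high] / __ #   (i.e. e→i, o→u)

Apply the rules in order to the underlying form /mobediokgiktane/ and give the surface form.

Rule 1 (stop-cluster e-epenthesis): /k/ and /g/ form a stop–stop cluster, so [e] is inserted between them. /k/ and /t/ form a stop–stop cluster, so [e] is inserted between them. /mobediokgiktane/ → mobediokegiketane.
Rule 2 (nasal place assimilation): no segment meets the environment; /mobediokegiketane/ is unchanged.
Rule 3 (final vowel raising): /e/ is a mid vowel in word-final position, so it raises to [i]. /mobediokegiketane/ → mobediokegiketani.

mobediokegiketani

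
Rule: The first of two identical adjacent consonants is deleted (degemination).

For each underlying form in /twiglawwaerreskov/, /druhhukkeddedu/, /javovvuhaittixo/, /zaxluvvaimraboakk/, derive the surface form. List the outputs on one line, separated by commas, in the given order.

twiglawaereskov, druhukededu, javovuhaitixo, zaxluvaimraboak

/twiglawwaerreskov/: /ww/ is a geminate; the first /w/ deletes. /rr/ is a geminate; the first /r/ deletes. → [twiglawaereskov].
/druhhukkeddedu/: /hh/ is a geminate; the first /h/ deletes. /kk/ is a geminate; the first /k/ deletes. /dd/ is a geminate; the first /d/ deletes. → [druhukededu].
/javovvuhaittixo/: /vv/ is a geminate; the first /v/ deletes. /tt/ is a geminate; the first /t/ deletes. → [javovuhaitixo].
/zaxluvvaimraboakk/: /vv/ is a geminate; the first /v/ deletes. /kk/ is a geminate; the first /k/ deletes. → [zaxluvaimraboak].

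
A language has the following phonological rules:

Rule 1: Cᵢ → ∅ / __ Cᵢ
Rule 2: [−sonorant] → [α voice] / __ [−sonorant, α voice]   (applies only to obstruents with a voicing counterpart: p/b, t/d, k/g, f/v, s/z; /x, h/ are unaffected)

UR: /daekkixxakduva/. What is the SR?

daekixagduva

Rule 1 (degemination): /kk/ is a geminate; the first /k/ deletes. /xx/ is a geminate; the first /x/ deletes. /daekkixxakduva/ → daekixakduva.
Rule 2 (regressive voicing assimilation): /k/ precedes the voiced obstruent /d/, so it voices to [g] by assimilation. /daekixakduva/ → daekixagduva.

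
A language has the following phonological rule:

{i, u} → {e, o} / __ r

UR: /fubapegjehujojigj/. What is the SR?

fubapegjehujojigj

No segment of /fubapegjehujojigj/ meets the structural description of the rule, so the form surfaces unchanged.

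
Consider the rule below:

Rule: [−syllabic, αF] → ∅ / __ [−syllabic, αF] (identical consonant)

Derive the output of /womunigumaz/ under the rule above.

No segment of /womunigumaz/ meets the structural description of the rule, so the form surfaces unchanged.

womunigumaz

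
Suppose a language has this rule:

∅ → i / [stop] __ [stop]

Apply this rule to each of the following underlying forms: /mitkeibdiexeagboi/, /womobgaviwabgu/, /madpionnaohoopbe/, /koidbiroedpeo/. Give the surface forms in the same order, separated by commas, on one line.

mitikeibidiexeagiboi, womobigaviwabigu, madipionnaohoopibe, koidibiroedipeo

/mitkeibdiexeagboi/: /t/ and /k/ form a stop–stop cluster, so [i] is inserted between them. /b/ and /d/ form a stop–stop cluster, so [i] is inserted between them. /g/ and /b/ form a stop–stop cluster, so [i] is inserted between them. → [mitikeibidiexeagiboi].
/womobgaviwabgu/: /b/ and /g/ form a stop–stop cluster, so [i] is inserted between them. /b/ and /g/ form a stop–stop cluster, so [i] is inserted between them. → [womobigaviwabigu].
/madpionnaohoopbe/: /d/ and /p/ form a stop–stop cluster, so [i] is inserted between them. /p/ and /b/ form a stop–stop cluster, so [i] is inserted between them. → [madipionnaohoopibe].
/koidbiroedpeo/: /d/ and /b/ form a stop–stop cluster, so [i] is inserted between them. /d/ and /p/ form a stop–stop cluster, so [i] is inserted between them. → [koidibiroedipeo].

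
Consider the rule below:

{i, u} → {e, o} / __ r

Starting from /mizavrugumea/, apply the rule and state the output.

No segment of /mizavrugumea/ meets the structural description of the rule, so the form surfaces unchanged.

mizavrugumea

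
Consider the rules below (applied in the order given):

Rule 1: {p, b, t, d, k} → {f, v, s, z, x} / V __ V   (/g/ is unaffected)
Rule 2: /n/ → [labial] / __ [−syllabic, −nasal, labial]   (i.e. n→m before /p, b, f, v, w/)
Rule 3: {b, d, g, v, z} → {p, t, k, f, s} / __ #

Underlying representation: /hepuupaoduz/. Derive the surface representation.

Rule 1 (intervocalic spirantization): /p/ is a stop between vowels /e/ and /u/, so it spirantizes to the fricative [f]. /p/ is a stop between vowels /u/ and /a/, so it spirantizes to the fricative [f]. /d/ is a stop between vowels /o/ and /u/, so it spirantizes to the fricative [z]. /hepuupaoduz/ → hefuufaozuz.
Rule 2 (nasal place assimilation): no segment meets the environment; /hefuufaozuz/ is unchanged.
Rule 3 (final devoicing): /z/ is a voiced obstruent in word-final position, so it devoices to [s]. /hefuufaozuz/ → hefuufaozus.

hefuufaozus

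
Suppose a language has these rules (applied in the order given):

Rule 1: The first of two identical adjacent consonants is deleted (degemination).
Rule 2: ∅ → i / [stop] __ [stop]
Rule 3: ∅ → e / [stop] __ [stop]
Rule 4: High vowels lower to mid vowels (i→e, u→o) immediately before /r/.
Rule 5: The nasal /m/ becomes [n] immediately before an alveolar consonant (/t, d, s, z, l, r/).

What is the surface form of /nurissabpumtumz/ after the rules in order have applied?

norisabipuntunz

Rule 1 (degemination): /ss/ is a geminate; the first /s/ deletes. /nurissabpumtumz/ → nurisabpumtumz.
Rule 2 (stop-cluster i-epenthesis): /b/ and /p/ form a stop–stop cluster, so [i] is inserted between them. /nurisabpumtumz/ → nurisabipumtumz.
Rule 3 (stop-cluster e-epenthesis): no segment meets the environment; /nurisabipumtumz/ is unchanged.
Rule 4 (pre-rhotic lowering): /u/ is a high vowel immediately before /r/, so it lowers to [o]. /nurisabipumtumz/ → norisabipumtumz.
Rule 5 (nasal place assimilation): /m/ precedes the alveolar consonant /t/, so it assimilates in place to [n]. /m/ precedes the alveolar consonant /z/, so it assimilates in place to [n]. /norisabipumtumz/ → norisabipuntunz.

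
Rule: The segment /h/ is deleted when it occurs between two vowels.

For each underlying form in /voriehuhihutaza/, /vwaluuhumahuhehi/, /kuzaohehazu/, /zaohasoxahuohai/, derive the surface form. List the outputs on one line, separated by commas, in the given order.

vorieuiutaza, vwaluuumauei, kuzaoeazu, zaoasoxauoai

/voriehuhihutaza/: /h/ occurs between vowels /e/ and /u/, so it deletes. /h/ occurs between vowels /u/ and /i/, so it deletes. /h/ occurs between vowels /i/ and /u/, so it deletes. → [vorieuiutaza].
/vwaluuhumahuhehi/: /h/ occurs between vowels /u/ and /u/, so it deletes. /h/ occurs between vowels /a/ and /u/, so it deletes. /h/ occurs between vowels /u/ and /e/, so it deletes. /h/ occurs between vowels /e/ and /i/, so it deletes. → [vwaluuumauei].
/kuzaohehazu/: /h/ occurs between vowels /o/ and /e/, so it deletes. /h/ occurs between vowels /e/ and /a/, so it deletes. → [kuzaoeazu].
/zaohasoxahuohai/: /h/ occurs between vowels /o/ and /a/, so it deletes. /h/ occurs between vowels /a/ and /u/, so it deletes. /h/ occurs between vowels /o/ and /a/, so it deletes. → [zaoasoxauoai].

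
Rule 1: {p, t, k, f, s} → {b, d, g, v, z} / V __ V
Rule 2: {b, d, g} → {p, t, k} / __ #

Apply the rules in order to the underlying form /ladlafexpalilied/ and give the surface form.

ladlavexpaliliet

Rule 1 (intervocalic voicing): /f/ is a voiceless obstruent between vowels /a/ and /e/, so it voices to [v]. /ladlafexpalilied/ → ladlavexpalilied.
Rule 2 (final devoicing): /d/ is a voiced stop in word-final position, so it devoices to [t]. /ladlavexpalilied/ → ladlavexpaliliet.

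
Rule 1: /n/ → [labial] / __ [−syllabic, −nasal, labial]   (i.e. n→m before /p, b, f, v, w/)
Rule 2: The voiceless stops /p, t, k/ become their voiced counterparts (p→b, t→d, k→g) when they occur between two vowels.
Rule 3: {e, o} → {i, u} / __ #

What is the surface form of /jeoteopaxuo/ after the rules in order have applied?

Rule 1 (nasal place assimilation): no segment meets the environment; /jeoteopaxuo/ is unchanged.
Rule 2 (intervocalic voicing): /t/ is a voiceless stop between vowels /o/ and /e/, so it voices to [d]. /p/ is a voiceless stop between vowels /o/ and /a/, so it voices to [b]. /jeoteopaxuo/ → jeodeobaxuo.
Rule 3 (final vowel raising): /o/ is a mid vowel in word-final position, so it raises to [u]. /jeodeobaxuo/ → jeodeobaxuu.

jeodeobaxuu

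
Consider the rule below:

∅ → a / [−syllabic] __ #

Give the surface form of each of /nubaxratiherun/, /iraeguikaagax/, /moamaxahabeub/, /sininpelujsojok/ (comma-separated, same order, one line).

nubaxratiheruna, iraeguikaagaxa, moamaxahabeuba, sininpelujsojoka

/nubaxratiherun/: the form ends in the consonant /n/, so [a] is inserted word-finally. → [nubaxratiheruna].
/iraeguikaagax/: the form ends in the consonant /x/, so [a] is inserted word-finally. → [iraeguikaagaxa].
/moamaxahabeub/: the form ends in the consonant /b/, so [a] is inserted word-finally. → [moamaxahabeuba].
/sininpelujsojok/: the form ends in the consonant /k/, so [a] is inserted word-finally. → [sininpelujsojoka].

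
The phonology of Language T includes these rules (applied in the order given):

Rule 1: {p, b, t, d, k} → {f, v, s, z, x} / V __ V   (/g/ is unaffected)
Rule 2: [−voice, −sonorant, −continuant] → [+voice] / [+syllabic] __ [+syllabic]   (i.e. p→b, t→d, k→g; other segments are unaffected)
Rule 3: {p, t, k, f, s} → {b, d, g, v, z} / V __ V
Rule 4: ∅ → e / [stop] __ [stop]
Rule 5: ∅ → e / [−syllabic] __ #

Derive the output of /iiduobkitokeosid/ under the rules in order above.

iizuobekizoxeozide

Rule 1 (intervocalic spirantization): /d/ is a stop between vowels /i/ and /u/, so it spirantizes to the fricative [z]. /t/ is a stop between vowels /i/ and /o/, so it spirantizes to the fricative [s]. /k/ is a stop between vowels /o/ and /e/, so it spirantizes to the fricative [x]. /iiduobkitokeosid/ → iizuobkisoxeosid.
Rule 2 (intervocalic voicing): no segment meets the environment; /iizuobkisoxeosid/ is unchanged.
Rule 3 (intervocalic voicing): /s/ is a voiceless obstruent between vowels /i/ and /o/, so it voices to [z]. /s/ is a voiceless obstruent between vowels /o/ and /i/, so it voices to [z]. /iizuobkisoxeosid/ → iizuobkizoxeozid.
Rule 4 (stop-cluster e-epenthesis): /b/ and /k/ form a stop–stop cluster, so [e] is inserted between them. /iizuobkizoxeozid/ → iizuobekizoxeozid.
Rule 5 (final e-epenthesis): the form ends in the consonant /d/, so [e] is inserted word-finally. /iizuobekizoxeozid/ → iizuobekizoxeozide.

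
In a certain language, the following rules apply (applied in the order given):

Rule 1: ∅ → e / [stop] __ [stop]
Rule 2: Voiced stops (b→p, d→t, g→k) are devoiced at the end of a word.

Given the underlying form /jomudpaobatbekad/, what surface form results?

jomudepaobatebekat

Rule 1 (stop-cluster e-epenthesis): /d/ and /p/ form a stop–stop cluster, so [e] is inserted between them. /t/ and /b/ form a stop–stop cluster, so [e] is inserted between them. /jomudpaobatbekad/ → jomudepaobatebekad.
Rule 2 (final devoicing): /d/ is a voiced stop in word-final position, so it devoices to [t]. /jomudepaobatebekad/ → jomudepaobatebekat.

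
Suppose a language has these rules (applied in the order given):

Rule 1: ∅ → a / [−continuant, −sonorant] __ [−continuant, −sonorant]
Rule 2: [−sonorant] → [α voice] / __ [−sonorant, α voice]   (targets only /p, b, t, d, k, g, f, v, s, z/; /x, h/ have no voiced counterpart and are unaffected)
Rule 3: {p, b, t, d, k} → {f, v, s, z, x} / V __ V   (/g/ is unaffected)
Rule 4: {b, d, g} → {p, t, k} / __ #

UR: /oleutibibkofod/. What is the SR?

oleusivivaxofot

Rule 1 (stop-cluster a-epenthesis): /b/ and /k/ form a stop–stop cluster, so [a] is inserted between them. /oleutibibkofod/ → oleutibibakofod.
Rule 2 (regressive voicing assimilation): no segment meets the environment; /oleutibibakofod/ is unchanged.
Rule 3 (intervocalic spirantization): /t/ is a stop between vowels /u/ and /i/, so it spirantizes to the fricative [s]. /b/ is a stop between vowels /i/ and /i/, so it spirantizes to the fricative [v]. /b/ is a stop between vowels /i/ and /a/, so it spirantizes to the fricative [v]. /k/ is a stop between vowels /a/ and /o/, so it spirantizes to the fricative [x]. /oleutibibakofod/ → oleusivivaxofod.
Rule 4 (final devoicing): /d/ is a voiced stop in word-final position, so it devoices to [t]. /oleusivivaxofod/ → oleusivivaxofot.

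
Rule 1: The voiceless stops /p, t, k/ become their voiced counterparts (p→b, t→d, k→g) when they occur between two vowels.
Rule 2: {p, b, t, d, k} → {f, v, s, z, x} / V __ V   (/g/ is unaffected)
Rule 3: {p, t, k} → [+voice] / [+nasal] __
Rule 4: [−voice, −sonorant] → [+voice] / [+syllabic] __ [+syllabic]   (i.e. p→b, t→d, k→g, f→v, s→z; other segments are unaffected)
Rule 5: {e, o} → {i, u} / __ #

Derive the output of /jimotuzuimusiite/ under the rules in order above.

jimozuzuimuziizi

Rule 1 (intervocalic voicing): /t/ is a voiceless stop between vowels /o/ and /u/, so it voices to [d]. /t/ is a voiceless stop between vowels /i/ and /e/, so it voices to [d]. /jimotuzuimusiite/ → jimoduzuimusiide.
Rule 2 (intervocalic spirantization): /d/ is a stop between vowels /o/ and /u/, so it spirantizes to the fricative [z]. /d/ is a stop between vowels /i/ and /e/, so it spirantizes to the fricative [z]. /jimoduzuimusiide/ → jimozuzuimusiize.
Rule 3 (post-nasal voicing): no segment meets the environment; /jimozuzuimusiize/ is unchanged.
Rule 4 (intervocalic voicing): /s/ is a voiceless obstruent between vowels /u/ and /i/, so it voices to [z]. /jimozuzuimusiize/ → jimozuzuimuziize.
Rule 5 (final vowel raising): /e/ is a mid vowel in word-final position, so it raises to [i]. /jimozuzuimuziize/ → jimozuzuimuziizi.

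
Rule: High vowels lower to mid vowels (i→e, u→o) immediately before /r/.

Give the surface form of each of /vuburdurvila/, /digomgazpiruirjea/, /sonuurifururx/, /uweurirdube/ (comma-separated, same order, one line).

/vuburdurvila/: /u/ is a high vowel immediately before /r/, so it lowers to [o]. /u/ is a high vowel immediately before /r/, so it lowers to [o]. → [vubordorvila].
/digomgazpiruirjea/: /i/ is a high vowel immediately before /r/, so it lowers to [e]. /i/ is a high vowel immediately before /r/, so it lowers to [e]. → [digomgazperuerjea].
/sonuurifururx/: /u/ is a high vowel immediately before /r/, so it lowers to [o]. /u/ is a high vowel immediately before /r/, so it lowers to [o]. /u/ is a high vowel immediately before /r/, so it lowers to [o]. → [sonuorifororx].
/uweurirdube/: /u/ is a high vowel immediately before /r/, so it lowers to [o]. /i/ is a high vowel immediately before /r/, so it lowers to [e]. → [uweorerdube].

vubordorvila, digomgazperuerjea, sonuorifororx, uweorerdube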